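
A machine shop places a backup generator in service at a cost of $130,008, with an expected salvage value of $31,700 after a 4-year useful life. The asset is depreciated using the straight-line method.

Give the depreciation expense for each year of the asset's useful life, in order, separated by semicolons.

Depreciable base = $130,008 − $31,700 = $98,308.
Annual expense = $98,308 / 4 = $24,577.
End of year 1: book value $105,431.
End of year 2: book value $80,854.
End of year 3: book value $56,277.
End of year 4: book value $31,700.

$24,577; $24,577; $24,577; $24,577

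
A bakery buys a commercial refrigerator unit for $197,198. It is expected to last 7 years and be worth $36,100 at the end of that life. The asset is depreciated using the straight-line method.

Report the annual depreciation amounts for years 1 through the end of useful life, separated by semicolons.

Depreciable base = $197,198 − $36,100 = $161,098.
Annual expense = $161,098 / 7 = $23,014.
End of year 1: book value $174,184.
End of year 2: book value $151,170.
End of year 3: book value $128,156.
End of year 4: book value $105,142.
End of year 5: book value $82,128.
End of year 6: book value $59,114.
End of year 7: book value $36,100.

$23,014; $23,014; $23,014; $23,014; $23,014; $23,014; $23,014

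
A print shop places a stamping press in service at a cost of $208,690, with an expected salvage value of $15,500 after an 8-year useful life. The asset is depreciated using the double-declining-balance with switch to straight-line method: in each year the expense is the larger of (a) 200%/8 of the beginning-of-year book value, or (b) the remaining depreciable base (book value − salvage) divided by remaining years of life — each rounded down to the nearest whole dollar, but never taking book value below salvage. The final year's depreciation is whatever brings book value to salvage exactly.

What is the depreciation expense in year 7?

Depreciable base = $208,690 − $15,500 = $193,190.
Year 1: DB = ⌊$208,690 × 200%/8⌋ = $52,172; SL = ⌊$193,190/8⌋ = $24,148 → take DB $52,172. Book value $156,518.
Year 2: DB = ⌊$156,518 × 200%/8⌋ = $39,129; SL = ⌊$141,018/7⌋ = $20,145 → take DB $39,129. Book value $117,389.
Year 3: DB = ⌊$117,389 × 200%/8⌋ = $29,347; SL = ⌊$101,889/6⌋ = $16,981 → take DB $29,347. Book value $88,042.
Year 4: DB = ⌊$88,042 × 200%/8⌋ = $22,010; SL = ⌊$72,542/5⌋ = $14,508 → take DB $22,010. Book value $66,032.
Year 5: DB = ⌊$66,032 × 200%/8⌋ = $16,508; SL = ⌊$50,532/4⌋ = $12,633 → take DB $16,508. Book value $49,524.
Year 6: DB = ⌊$49,524 × 200%/8⌋ = $12,381; SL = ⌊$34,024/3⌋ = $11,341 → take DB $12,381. Book value $37,143.
Year 7: DB = ⌊$37,143 × 200%/8⌋ = $9,285; SL = ⌊$21,643/2⌋ = $10,821 → take SL $10,821. Book value $26,322.

$10,821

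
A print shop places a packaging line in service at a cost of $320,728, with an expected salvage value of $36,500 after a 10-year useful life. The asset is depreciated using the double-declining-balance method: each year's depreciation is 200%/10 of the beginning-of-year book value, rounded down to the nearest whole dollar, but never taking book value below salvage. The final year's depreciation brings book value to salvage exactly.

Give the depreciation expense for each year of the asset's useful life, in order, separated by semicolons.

$64,145; $51,316; $41,053; $32,842; $26,274; $21,019; $16,815; $13,452; $10,762; $6,550

Depreciable base = $320,728 − $36,500 = $284,228.
Year 1: ⌊$320,728 × 200%/10⌋ = $64,145. Book value $256,583.
Year 2: ⌊$256,583 × 200%/10⌋ = $51,316. Book value $205,267.
Year 3: ⌊$205,267 × 200%/10⌋ = $41,053. Book value $164,214.
Year 4: ⌊$164,214 × 200%/10⌋ = $32,842. Book value $131,372.
Year 5: ⌊$131,372 × 200%/10⌋ = $26,274. Book value $105,098.
Year 6: ⌊$105,098 × 200%/10⌋ = $21,019. Book value $84,079.
Year 7: ⌊$84,079 × 200%/10⌋ = $16,815. Book value $67,264.
Year 8: ⌊$67,264 × 200%/10⌋ = $13,452. Book value $53,812.
Year 9: ⌊$53,812 × 200%/10⌋ = $10,762. Book value $43,050.
Year 10 (final): $43,050 − $36,500 = $6,550. Book value $36,500.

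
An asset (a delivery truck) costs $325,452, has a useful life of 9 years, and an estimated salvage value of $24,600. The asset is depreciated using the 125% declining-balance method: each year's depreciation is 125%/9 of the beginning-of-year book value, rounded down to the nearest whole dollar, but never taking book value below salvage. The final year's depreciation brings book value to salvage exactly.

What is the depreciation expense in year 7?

$18,429

Depreciable base = $325,452 − $24,600 = $300,852.
Year 1: ⌊$325,452 × 125%/9⌋ = $45,201. Book value $280,251.
Year 2: ⌊$280,251 × 125%/9⌋ = $38,923. Book value $241,328.
Year 3: ⌊$241,328 × 125%/9⌋ = $33,517. Book value $207,811.
Year 4: ⌊$207,811 × 125%/9⌋ = $28,862. Book value $178,949.
Year 5: ⌊$178,949 × 125%/9⌋ = $24,854. Book value $154,095.
Year 6: ⌊$154,095 × 125%/9⌋ = $21,402. Book value $132,693.
Year 7: ⌊$132,693 × 125%/9⌋ = $18,429. Book value $114,264.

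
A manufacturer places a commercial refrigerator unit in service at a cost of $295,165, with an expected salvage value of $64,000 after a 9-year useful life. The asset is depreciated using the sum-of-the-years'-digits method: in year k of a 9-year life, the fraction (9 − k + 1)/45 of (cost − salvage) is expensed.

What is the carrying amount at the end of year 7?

$79,411

Depreciable base = $295,165 − $64,000 = $231,165.
Sum of the years' digits = 9+8+7+6+5+4+3+2+1 = 45.
Year 1: $231,165 × 9/45 = $46,233. Book value $248,932.
Year 2: $231,165 × 8/45 = $41,096. Book value $207,836.
Year 3: $231,165 × 7/45 = $35,959. Book value $171,877.
Year 4: $231,165 × 6/45 = $30,822. Book value $141,055.
Year 5: $231,165 × 5/45 = $25,685. Book value $115,370.
Year 6: $231,165 × 4/45 = $20,548. Book value $94,822.
Year 7: $231,165 × 3/45 = $15,411. Book value $79,411.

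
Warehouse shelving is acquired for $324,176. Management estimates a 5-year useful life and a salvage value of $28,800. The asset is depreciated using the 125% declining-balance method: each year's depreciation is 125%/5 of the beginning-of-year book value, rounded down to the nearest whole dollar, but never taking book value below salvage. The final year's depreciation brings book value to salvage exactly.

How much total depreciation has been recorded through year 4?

Depreciable base = $324,176 − $28,800 = $295,376.
Year 1: ⌊$324,176 × 125%/5⌋ = $81,044. Book value $243,132.
Year 2: ⌊$243,132 × 125%/5⌋ = $60,783. Book value $182,349.
Year 3: ⌊$182,349 × 125%/5⌋ = $45,587. Book value $136,762.
Year 4: ⌊$136,762 × 125%/5⌋ = $34,190. Book value $102,572.
Accumulated through year 4 = $324,176 − $102,572 = $221,604.

$221,604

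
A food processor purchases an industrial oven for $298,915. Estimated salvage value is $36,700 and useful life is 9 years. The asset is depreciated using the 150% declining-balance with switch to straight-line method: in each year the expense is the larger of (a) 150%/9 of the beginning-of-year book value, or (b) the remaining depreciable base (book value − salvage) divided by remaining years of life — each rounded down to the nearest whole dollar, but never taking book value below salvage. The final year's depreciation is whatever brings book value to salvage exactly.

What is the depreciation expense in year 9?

Depreciable base = $298,915 − $36,700 = $262,215.
Year 1: DB = ⌊$298,915 × 150%/9⌋ = $49,819; SL = ⌊$262,215/9⌋ = $29,135 → take DB $49,819. Book value $249,096.
Year 2: DB = ⌊$249,096 × 150%/9⌋ = $41,516; SL = ⌊$212,396/8⌋ = $26,549 → take DB $41,516. Book value $207,580.
Year 3: DB = ⌊$207,580 × 150%/9⌋ = $34,596; SL = ⌊$170,880/7⌋ = $24,411 → take DB $34,596. Book value $172,984.
Year 4: DB = ⌊$172,984 × 150%/9⌋ = $28,830; SL = ⌊$136,284/6⌋ = $22,714 → take DB $28,830. Book value $144,154.
Year 5: DB = ⌊$144,154 × 150%/9⌋ = $24,025; SL = ⌊$107,454/5⌋ = $21,490 → take DB $24,025. Book value $120,129.
Year 6: DB = ⌊$120,129 × 150%/9⌋ = $20,021; SL = ⌊$83,429/4⌋ = $20,857 → take SL $20,857. Book value $99,272.
Year 7: DB = ⌊$99,272 × 150%/9⌋ = $16,545; SL = ⌊$62,572/3⌋ = $20,857 → take SL $20,857. Book value $78,415.
Year 8: DB = ⌊$78,415 × 150%/9⌋ = $13,069; SL = ⌊$41,715/2⌋ = $20,857 → take SL $20,857. Book value $57,558.
Year 9 (final): $57,558 − $36,700 = $20,858. Book value $36,700.

$20,858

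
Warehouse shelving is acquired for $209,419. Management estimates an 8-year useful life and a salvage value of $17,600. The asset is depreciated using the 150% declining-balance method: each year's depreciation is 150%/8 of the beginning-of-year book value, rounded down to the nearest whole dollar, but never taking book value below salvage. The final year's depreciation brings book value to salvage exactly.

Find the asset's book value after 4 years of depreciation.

Depreciable base = $209,419 − $17,600 = $191,819.
Year 1: ⌊$209,419 × 150%/8⌋ = $39,266. Book value $170,153.
Year 2: ⌊$170,153 × 150%/8⌋ = $31,903. Book value $138,250.
Year 3: ⌊$138,250 × 150%/8⌋ = $25,921. Book value $112,329.
Year 4: ⌊$112,329 × 150%/8⌋ = $21,061. Book value $91,268.

$91,268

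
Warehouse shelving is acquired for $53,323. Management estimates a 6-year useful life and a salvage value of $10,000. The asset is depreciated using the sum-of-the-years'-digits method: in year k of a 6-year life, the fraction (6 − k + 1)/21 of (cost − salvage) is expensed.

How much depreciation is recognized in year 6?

$2,063

Depreciable base = $53,323 − $10,000 = $43,323.
Sum of the years' digits = 6+5+4+3+2+1 = 21.
Year 1: $43,323 × 6/21 = $12,378. Book value $40,945.
Year 2: $43,323 × 5/21 = $10,315. Book value $30,630.
Year 3: $43,323 × 4/21 = $8,252. Book value $22,378.
Year 4: $43,323 × 3/21 = $6,189. Book value $16,189.
Year 5: $43,323 × 2/21 = $4,126. Book value $12,063.
Year 6: $43,323 × 1/21 = $2,063. Book value $10,000.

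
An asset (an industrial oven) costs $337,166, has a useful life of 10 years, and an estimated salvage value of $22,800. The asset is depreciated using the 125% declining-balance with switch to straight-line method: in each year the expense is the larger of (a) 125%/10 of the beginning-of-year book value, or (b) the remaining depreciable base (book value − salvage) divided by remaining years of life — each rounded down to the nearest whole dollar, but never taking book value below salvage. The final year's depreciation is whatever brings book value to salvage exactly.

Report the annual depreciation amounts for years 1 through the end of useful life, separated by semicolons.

Depreciable base = $337,166 − $22,800 = $314,366.
Year 1: DB = ⌊$337,166 × 125%/10⌋ = $42,145; SL = ⌊$314,366/10⌋ = $31,436 → take DB $42,145. Book value $295,021.
Year 2: DB = ⌊$295,021 × 125%/10⌋ = $36,877; SL = ⌊$272,221/9⌋ = $30,246 → take DB $36,877. Book value $258,144.
Year 3: DB = ⌊$258,144 × 125%/10⌋ = $32,268; SL = ⌊$235,344/8⌋ = $29,418 → take DB $32,268. Book value $225,876.
Year 4: DB = ⌊$225,876 × 125%/10⌋ = $28,234; SL = ⌊$203,076/7⌋ = $29,010 → take SL $29,010. Book value $196,866.
Year 5: DB = ⌊$196,866 × 125%/10⌋ = $24,608; SL = ⌊$174,066/6⌋ = $29,011 → take SL $29,011. Book value $167,855.
Year 6: DB = ⌊$167,855 × 125%/10⌋ = $20,981; SL = ⌊$145,055/5⌋ = $29,011 → take SL $29,011. Book value $138,844.
Year 7: DB = ⌊$138,844 × 125%/10⌋ = $17,355; SL = ⌊$116,044/4⌋ = $29,011 → take SL $29,011. Book value $109,833.
Year 8: DB = ⌊$109,833 × 125%/10⌋ = $13,729; SL = ⌊$87,033/3⌋ = $29,011 → take SL $29,011. Book value $80,822.
Year 9: DB = ⌊$80,822 × 125%/10⌋ = $10,102; SL = ⌊$58,022/2⌋ = $29,011 → take SL $29,011. Book value $51,811.
Year 10 (final): $51,811 − $22,800 = $29,011. Book value $22,800.

$42,145; $36,877; $32,268; $29,010; $29,011; $29,011; $29,011; $29,011; $29,011; $29,011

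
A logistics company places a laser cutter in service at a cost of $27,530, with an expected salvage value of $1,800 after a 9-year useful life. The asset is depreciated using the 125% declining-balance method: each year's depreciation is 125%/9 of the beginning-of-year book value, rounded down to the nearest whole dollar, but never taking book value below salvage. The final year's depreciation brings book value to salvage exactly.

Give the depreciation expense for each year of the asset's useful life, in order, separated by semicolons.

$3,823; $3,292; $2,835; $2,441; $2,102; $1,810; $1,559; $1,342; $6,526

Depreciable base = $27,530 − $1,800 = $25,730.
Year 1: ⌊$27,530 × 125%/9⌋ = $3,823. Book value $23,707.
Year 2: ⌊$23,707 × 125%/9⌋ = $3,292. Book value $20,415.
Year 3: ⌊$20,415 × 125%/9⌋ = $2,835. Book value $17,580.
Year 4: ⌊$17,580 × 125%/9⌋ = $2,441. Book value $15,139.
Year 5: ⌊$15,139 × 125%/9⌋ = $2,102. Book value $13,037.
Year 6: ⌊$13,037 × 125%/9⌋ = $1,810. Book value $11,227.
Year 7: ⌊$11,227 × 125%/9⌋ = $1,559. Book value $9,668.
Year 8: ⌊$9,668 × 125%/9⌋ = $1,342. Book value $8,326.
Year 9 (final): $8,326 − $1,800 = $6,526. Book value $1,800.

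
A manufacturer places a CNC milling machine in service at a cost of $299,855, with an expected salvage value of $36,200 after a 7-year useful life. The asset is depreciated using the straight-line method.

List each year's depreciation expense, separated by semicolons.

Depreciable base = $299,855 − $36,200 = $263,655.
Annual expense = $263,655 / 7 = $37,665.
End of year 1: book value $262,190.
End of year 2: book value $224,525.
End of year 3: book value $186,860.
End of year 4: book value $149,195.
End of year 5: book value $111,530.
End of year 6: book value $73,865.
End of year 7: book value $36,200.

$37,665; $37,665; $37,665; $37,665; $37,665; $37,665; $37,665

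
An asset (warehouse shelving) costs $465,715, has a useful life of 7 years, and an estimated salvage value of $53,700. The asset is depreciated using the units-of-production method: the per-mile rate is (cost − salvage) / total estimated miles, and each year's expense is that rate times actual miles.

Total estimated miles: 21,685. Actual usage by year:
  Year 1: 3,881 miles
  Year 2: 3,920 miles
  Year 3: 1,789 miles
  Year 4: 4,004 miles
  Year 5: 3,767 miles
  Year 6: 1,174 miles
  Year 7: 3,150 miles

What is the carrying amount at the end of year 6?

Depreciable base = $465,715 − $53,700 = $412,015.
Rate = $412,015 / 21,685 miles = $19 per mile.
Year 1: 3,881 × $19 = $73,739. Book value $391,976.
Year 2: 3,920 × $19 = $74,480. Book value $317,496.
Year 3: 1,789 × $19 = $33,991. Book value $283,505.
Year 4: 4,004 × $19 = $76,076. Book value $207,429.
Year 5: 3,767 × $19 = $71,573. Book value $135,856.
Year 6: 1,174 × $19 = $22,306. Book value $113,550.

$113,550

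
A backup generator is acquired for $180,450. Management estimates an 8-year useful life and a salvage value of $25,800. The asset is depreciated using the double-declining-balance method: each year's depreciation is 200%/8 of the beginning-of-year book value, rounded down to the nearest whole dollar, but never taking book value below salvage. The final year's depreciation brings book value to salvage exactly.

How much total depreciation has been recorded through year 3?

Depreciable base = $180,450 − $25,800 = $154,650.
Year 1: ⌊$180,450 × 200%/8⌋ = $45,112. Book value $135,338.
Year 2: ⌊$135,338 × 200%/8⌋ = $33,834. Book value $101,504.
Year 3: ⌊$101,504 × 200%/8⌋ = $25,376. Book value $76,128.
Accumulated through year 3 = $180,450 − $76,128 = $104,322.

$104,322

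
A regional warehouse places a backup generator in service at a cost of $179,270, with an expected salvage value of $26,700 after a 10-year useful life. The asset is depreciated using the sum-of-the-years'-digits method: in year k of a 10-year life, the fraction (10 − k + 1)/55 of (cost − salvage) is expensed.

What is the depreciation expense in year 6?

Depreciable base = $179,270 − $26,700 = $152,570.
Sum of the years' digits = 10+9+8+7+6+5+4+3+2+1 = 55.
Year 1: $152,570 × 10/55 = $27,740. Book value $151,530.
Year 2: $152,570 × 9/55 = $24,966. Book value $126,564.
Year 3: $152,570 × 8/55 = $22,192. Book value $104,372.
Year 4: $152,570 × 7/55 = $19,418. Book value $84,954.
Year 5: $152,570 × 6/55 = $16,644. Book value $68,310.
Year 6: $152,570 × 5/55 = $13,870. Book value $54,440.

$13,870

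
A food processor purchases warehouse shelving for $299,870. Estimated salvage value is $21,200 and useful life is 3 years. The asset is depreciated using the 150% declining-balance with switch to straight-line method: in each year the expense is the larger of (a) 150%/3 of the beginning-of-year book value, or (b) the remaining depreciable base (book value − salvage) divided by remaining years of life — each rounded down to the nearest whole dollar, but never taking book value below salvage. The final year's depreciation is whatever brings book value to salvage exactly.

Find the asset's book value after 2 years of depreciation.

Depreciable base = $299,870 − $21,200 = $278,670.
Year 1: DB = ⌊$299,870 × 150%/3⌋ = $149,935; SL = ⌊$278,670/3⌋ = $92,890 → take DB $149,935. Book value $149,935.
Year 2: DB = ⌊$149,935 × 150%/3⌋ = $74,967; SL = ⌊$128,735/2⌋ = $64,367 → take DB $74,967. Book value $74,968.

$74,968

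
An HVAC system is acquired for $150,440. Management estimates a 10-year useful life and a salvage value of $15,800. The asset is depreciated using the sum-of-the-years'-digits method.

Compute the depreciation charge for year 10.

Depreciable base = $150,440 − $15,800 = $134,640.
Sum of the years' digits = 10+9+8+7+6+5+4+3+2+1 = 55.
Year 1: $134,640 × 10/55 = $24,480. Book value $125,960.
Year 2: $134,640 × 9/55 = $22,032. Book value $103,928.
Year 3: $134,640 × 8/55 = $19,584. Book value $84,344.
Year 4: $134,640 × 7/55 = $17,136. Book value $67,208.
Year 5: $134,640 × 6/55 = $14,688. Book value $52,520.
Year 6: $134,640 × 5/55 = $12,240. Book value $40,280.
Year 7: $134,640 × 4/55 = $9,792. Book value $30,488.
Year 8: $134,640 × 3/55 = $7,344. Book value $23,144.
Year 9: $134,640 × 2/55 = $4,896. Book value $18,248.
Year 10: $134,640 × 1/55 = $2,448. Book value $15,800.

$2,448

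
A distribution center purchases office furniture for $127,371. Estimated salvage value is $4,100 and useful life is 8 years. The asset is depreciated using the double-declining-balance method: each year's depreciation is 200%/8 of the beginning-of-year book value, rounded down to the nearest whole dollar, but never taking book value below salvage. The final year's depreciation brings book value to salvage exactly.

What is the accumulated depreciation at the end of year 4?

$87,069

Depreciable base = $127,371 − $4,100 = $123,271.
Year 1: ⌊$127,371 × 200%/8⌋ = $31,842. Book value $95,529.
Year 2: ⌊$95,529 × 200%/8⌋ = $23,882. Book value $71,647.
Year 3: ⌊$71,647 × 200%/8⌋ = $17,911. Book value $53,736.
Year 4: ⌊$53,736 × 200%/8⌋ = $13,434. Book value $40,302.
Accumulated through year 4 = $127,371 − $40,302 = $87,069.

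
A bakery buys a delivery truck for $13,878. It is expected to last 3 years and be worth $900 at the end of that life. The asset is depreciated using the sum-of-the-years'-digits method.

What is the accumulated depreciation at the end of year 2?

$10,815

Depreciable base = $13,878 − $900 = $12,978.
Sum of the years' digits = 3+2+1 = 6.
Year 1: $12,978 × 3/6 = $6,489. Book value $7,389.
Year 2: $12,978 × 2/6 = $4,326. Book value $3,063.
Accumulated through year 2 = $13,878 − $3,063 = $10,815.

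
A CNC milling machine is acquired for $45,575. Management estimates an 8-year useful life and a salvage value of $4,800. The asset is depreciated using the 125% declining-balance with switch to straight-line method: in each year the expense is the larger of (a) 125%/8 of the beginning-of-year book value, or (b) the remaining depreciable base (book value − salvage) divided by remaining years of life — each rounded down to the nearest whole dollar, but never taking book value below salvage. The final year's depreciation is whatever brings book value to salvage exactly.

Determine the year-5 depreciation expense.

$4,515

Depreciable base = $45,575 − $4,800 = $40,775.
Year 1: DB = ⌊$45,575 × 125%/8⌋ = $7,121; SL = ⌊$40,775/8⌋ = $5,096 → take DB $7,121. Book value $38,454.
Year 2: DB = ⌊$38,454 × 125%/8⌋ = $6,008; SL = ⌊$33,654/7⌋ = $4,807 → take DB $6,008. Book value $32,446.
Year 3: DB = ⌊$32,446 × 125%/8⌋ = $5,069; SL = ⌊$27,646/6⌋ = $4,607 → take DB $5,069. Book value $27,377.
Year 4: DB = ⌊$27,377 × 125%/8⌋ = $4,277; SL = ⌊$22,577/5⌋ = $4,515 → take SL $4,515. Book value $22,862.
Year 5: DB = ⌊$22,862 × 125%/8⌋ = $3,572; SL = ⌊$18,062/4⌋ = $4,515 → take SL $4,515. Book value $18,347.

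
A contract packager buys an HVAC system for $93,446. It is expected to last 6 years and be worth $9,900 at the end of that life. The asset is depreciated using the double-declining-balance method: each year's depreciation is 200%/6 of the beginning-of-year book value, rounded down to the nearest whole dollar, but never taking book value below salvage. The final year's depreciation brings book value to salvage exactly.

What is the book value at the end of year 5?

$12,306

Depreciable base = $93,446 − $9,900 = $83,546.
Year 1: ⌊$93,446 × 200%/6⌋ = $31,148. Book value $62,298.
Year 2: ⌊$62,298 × 200%/6⌋ = $20,766. Book value $41,532.
Year 3: ⌊$41,532 × 200%/6⌋ = $13,844. Book value $27,688.
Year 4: ⌊$27,688 × 200%/6⌋ = $9,229. Book value $18,459.
Year 5: ⌊$18,459 × 200%/6⌋ = $6,153. Book value $12,306.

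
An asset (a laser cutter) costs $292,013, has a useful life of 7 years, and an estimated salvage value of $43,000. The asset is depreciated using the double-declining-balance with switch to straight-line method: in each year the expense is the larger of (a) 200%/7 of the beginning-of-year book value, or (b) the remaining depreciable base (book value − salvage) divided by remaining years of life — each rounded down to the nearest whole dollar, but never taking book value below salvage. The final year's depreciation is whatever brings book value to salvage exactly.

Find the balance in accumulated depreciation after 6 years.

$249,013

Depreciable base = $292,013 − $43,000 = $249,013.
Year 1: DB = ⌊$292,013 × 200%/7⌋ = $83,432; SL = ⌊$249,013/7⌋ = $35,573 → take DB $83,432. Book value $208,581.
Year 2: DB = ⌊$208,581 × 200%/7⌋ = $59,594; SL = ⌊$165,581/6⌋ = $27,596 → take DB $59,594. Book value $148,987.
Year 3: DB = ⌊$148,987 × 200%/7⌋ = $42,567; SL = ⌊$105,987/5⌋ = $21,197 → take DB $42,567. Book value $106,420.
Year 4: DB = ⌊$106,420 × 200%/7⌋ = $30,405; SL = ⌊$63,420/4⌋ = $15,855 → take DB $30,405. Book value $76,015.
Year 5: DB = ⌊$76,015 × 200%/7⌋ = $21,718; SL = ⌊$33,015/3⌋ = $11,005 → take DB $21,718. Book value $54,297.
Year 6: DB = ⌊$54,297 × 200%/7⌋ = $15,513; SL = ⌊$11,297/2⌋ = $5,648 → take DB $15,513, capped at $11,297. Book value $43,000.
Accumulated through year 6 = $292,013 − $43,000 = $249,013.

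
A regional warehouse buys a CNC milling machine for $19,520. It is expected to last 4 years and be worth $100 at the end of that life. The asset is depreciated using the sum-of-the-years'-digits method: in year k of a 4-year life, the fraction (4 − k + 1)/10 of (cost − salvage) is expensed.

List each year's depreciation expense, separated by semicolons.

Depreciable base = $19,520 − $100 = $19,420.
Sum of the years' digits = 4+3+2+1 = 10.
Year 1: $19,420 × 4/10 = $7,768. Book value $11,752.
Year 2: $19,420 × 3/10 = $5,826. Book value $5,926.
Year 3: $19,420 × 2/10 = $3,884. Book value $2,042.
Year 4: $19,420 × 1/10 = $1,942. Book value $100.

$7,768; $5,826; $3,884; $1,942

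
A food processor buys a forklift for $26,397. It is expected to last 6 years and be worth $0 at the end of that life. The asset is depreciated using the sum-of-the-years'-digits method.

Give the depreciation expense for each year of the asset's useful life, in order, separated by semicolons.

Depreciable base = $26,397 − $0 = $26,397.
Sum of the years' digits = 6+5+4+3+2+1 = 21.
Year 1: $26,397 × 6/21 = $7,542. Book value $18,855.
Year 2: $26,397 × 5/21 = $6,285. Book value $12,570.
Year 3: $26,397 × 4/21 = $5,028. Book value $7,542.
Year 4: $26,397 × 3/21 = $3,771. Book value $3,771.
Year 5: $26,397 × 2/21 = $2,514. Book value $1,257.
Year 6: $26,397 × 1/21 = $1,257. Book value $0.

$7,542; $6,285; $5,028; $3,771; $2,514; $1,257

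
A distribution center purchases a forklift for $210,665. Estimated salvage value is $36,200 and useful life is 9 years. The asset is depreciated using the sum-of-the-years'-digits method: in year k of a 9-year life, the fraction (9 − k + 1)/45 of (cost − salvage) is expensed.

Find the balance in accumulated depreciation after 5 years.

Depreciable base = $210,665 − $36,200 = $174,465.
Sum of the years' digits = 9+8+7+6+5+4+3+2+1 = 45.
Year 1: $174,465 × 9/45 = $34,893. Book value $175,772.
Year 2: $174,465 × 8/45 = $31,016. Book value $144,756.
Year 3: $174,465 × 7/45 = $27,139. Book value $117,617.
Year 4: $174,465 × 6/45 = $23,262. Book value $94,355.
Year 5: $174,465 × 5/45 = $19,385. Book value $74,970.
Accumulated through year 5 = $210,665 − $74,970 = $135,695.

$135,695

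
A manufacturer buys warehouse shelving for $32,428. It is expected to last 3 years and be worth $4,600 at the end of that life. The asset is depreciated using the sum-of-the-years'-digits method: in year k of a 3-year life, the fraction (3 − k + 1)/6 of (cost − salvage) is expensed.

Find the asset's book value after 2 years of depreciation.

Depreciable base = $32,428 − $4,600 = $27,828.
Sum of the years' digits = 3+2+1 = 6.
Year 1: $27,828 × 3/6 = $13,914. Book value $18,514.
Year 2: $27,828 × 2/6 = $9,276. Book value $9,238.

$9,238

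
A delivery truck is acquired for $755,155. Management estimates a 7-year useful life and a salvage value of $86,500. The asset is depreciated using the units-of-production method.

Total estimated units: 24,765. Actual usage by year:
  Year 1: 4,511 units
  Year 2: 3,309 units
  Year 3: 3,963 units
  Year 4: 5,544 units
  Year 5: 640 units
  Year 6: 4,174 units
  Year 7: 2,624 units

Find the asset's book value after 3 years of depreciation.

$437,014

Depreciable base = $755,155 − $86,500 = $668,655.
Rate = $668,655 / 24,765 units = $27 per unit.
Year 1: 4,511 × $27 = $121,797. Book value $633,358.
Year 2: 3,309 × $27 = $89,343. Book value $544,015.
Year 3: 3,963 × $27 = $107,001. Book value $437,014.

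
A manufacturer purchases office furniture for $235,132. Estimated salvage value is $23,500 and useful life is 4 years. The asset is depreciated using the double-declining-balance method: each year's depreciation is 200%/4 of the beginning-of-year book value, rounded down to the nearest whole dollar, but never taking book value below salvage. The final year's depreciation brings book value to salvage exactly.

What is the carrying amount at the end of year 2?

$58,783

Depreciable base = $235,132 − $23,500 = $211,632.
Year 1: ⌊$235,132 × 200%/4⌋ = $117,566. Book value $117,566.
Year 2: ⌊$117,566 × 200%/4⌋ = $58,783. Book value $58,783.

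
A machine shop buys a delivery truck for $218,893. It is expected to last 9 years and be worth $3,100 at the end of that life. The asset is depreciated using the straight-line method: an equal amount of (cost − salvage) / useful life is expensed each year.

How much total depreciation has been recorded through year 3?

Depreciable base = $218,893 − $3,100 = $215,793.
Annual expense = $215,793 / 9 = $23,977.
End of year 1: book value $194,916.
End of year 2: book value $170,939.
End of year 3: book value $146,962.
Accumulated through year 3 = $218,893 − $146,962 = $71,931.

$71,931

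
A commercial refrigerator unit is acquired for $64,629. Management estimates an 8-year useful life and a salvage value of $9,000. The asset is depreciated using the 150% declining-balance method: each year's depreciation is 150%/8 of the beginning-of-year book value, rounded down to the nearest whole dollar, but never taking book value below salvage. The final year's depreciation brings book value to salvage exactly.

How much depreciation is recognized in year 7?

Depreciable base = $64,629 − $9,000 = $55,629.
Year 1: ⌊$64,629 × 150%/8⌋ = $12,117. Book value $52,512.
Year 2: ⌊$52,512 × 150%/8⌋ = $9,846. Book value $42,666.
Year 3: ⌊$42,666 × 150%/8⌋ = $7,999. Book value $34,667.
Year 4: ⌊$34,667 × 150%/8⌋ = $6,500. Book value $28,167.
Year 5: ⌊$28,167 × 150%/8⌋ = $5,281. Book value $22,886.
Year 6: ⌊$22,886 × 150%/8⌋ = $4,291. Book value $18,595.
Year 7: ⌊$18,595 × 150%/8⌋ = $3,486. Book value $15,109.

$3,486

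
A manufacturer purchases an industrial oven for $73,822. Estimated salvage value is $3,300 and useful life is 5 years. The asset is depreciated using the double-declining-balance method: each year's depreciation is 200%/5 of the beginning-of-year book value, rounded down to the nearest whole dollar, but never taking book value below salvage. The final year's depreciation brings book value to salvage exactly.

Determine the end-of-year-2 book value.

$26,577

Depreciable base = $73,822 − $3,300 = $70,522.
Year 1: ⌊$73,822 × 200%/5⌋ = $29,528. Book value $44,294.
Year 2: ⌊$44,294 × 200%/5⌋ = $17,717. Book value $26,577.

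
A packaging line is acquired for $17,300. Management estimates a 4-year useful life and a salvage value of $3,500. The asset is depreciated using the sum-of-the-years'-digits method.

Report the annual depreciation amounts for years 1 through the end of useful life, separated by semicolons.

$5,520; $4,140; $2,760; $1,380

Depreciable base = $17,300 − $3,500 = $13,800.
Sum of the years' digits = 4+3+2+1 = 10.
Year 1: $13,800 × 4/10 = $5,520. Book value $11,780.
Year 2: $13,800 × 3/10 = $4,140. Book value $7,640.
Year 3: $13,800 × 2/10 = $2,760. Book value $4,880.
Year 4: $13,800 × 1/10 = $1,380. Book value $3,500.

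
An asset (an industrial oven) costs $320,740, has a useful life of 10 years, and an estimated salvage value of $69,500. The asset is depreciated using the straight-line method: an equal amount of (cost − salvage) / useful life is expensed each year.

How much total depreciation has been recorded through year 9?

Depreciable base = $320,740 − $69,500 = $251,240.
Annual expense = $251,240 / 10 = $25,124.
End of year 1: book value $295,616.
End of year 2: book value $270,492.
End of year 3: book value $245,368.
End of year 4: book value $220,244.
End of year 5: book value $195,120.
End of year 6: book value $169,996.
End of year 7: book value $144,872.
End of year 8: book value $119,748.
End of year 9: book value $94,624.
Accumulated through year 9 = $320,740 − $94,624 = $226,116.

$226,116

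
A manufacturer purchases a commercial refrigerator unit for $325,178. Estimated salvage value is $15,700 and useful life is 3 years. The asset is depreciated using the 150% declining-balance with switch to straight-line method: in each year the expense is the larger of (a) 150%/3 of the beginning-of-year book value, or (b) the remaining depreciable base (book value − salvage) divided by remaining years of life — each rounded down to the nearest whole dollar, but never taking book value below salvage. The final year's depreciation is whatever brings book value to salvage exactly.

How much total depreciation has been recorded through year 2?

$243,883

Depreciable base = $325,178 − $15,700 = $309,478.
Year 1: DB = ⌊$325,178 × 150%/3⌋ = $162,589; SL = ⌊$309,478/3⌋ = $103,159 → take DB $162,589. Book value $162,589.
Year 2: DB = ⌊$162,589 × 150%/3⌋ = $81,294; SL = ⌊$146,889/2⌋ = $73,444 → take DB $81,294. Book value $81,295.
Accumulated through year 2 = $325,178 − $81,295 = $243,883.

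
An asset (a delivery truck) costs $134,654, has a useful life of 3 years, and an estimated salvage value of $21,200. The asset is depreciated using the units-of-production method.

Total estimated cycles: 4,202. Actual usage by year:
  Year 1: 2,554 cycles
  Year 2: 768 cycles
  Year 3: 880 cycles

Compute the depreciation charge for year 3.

Depreciable base = $134,654 − $21,200 = $113,454.
Rate = $113,454 / 4,202 cycles = $27 per cycle.
Year 1: 2,554 × $27 = $68,958. Book value $65,696.
Year 2: 768 × $27 = $20,736. Book value $44,960.
Year 3: 880 × $27 = $23,760. Book value $21,200.

$23,760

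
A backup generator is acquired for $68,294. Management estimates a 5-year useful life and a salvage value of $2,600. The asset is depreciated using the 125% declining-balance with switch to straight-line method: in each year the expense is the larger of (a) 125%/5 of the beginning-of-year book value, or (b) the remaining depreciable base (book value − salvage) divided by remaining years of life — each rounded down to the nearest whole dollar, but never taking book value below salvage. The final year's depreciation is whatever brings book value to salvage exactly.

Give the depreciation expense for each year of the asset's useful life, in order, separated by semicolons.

$17,073; $12,805; $11,938; $11,939; $11,939

Depreciable base = $68,294 − $2,600 = $65,694.
Year 1: DB = ⌊$68,294 × 125%/5⌋ = $17,073; SL = ⌊$65,694/5⌋ = $13,138 → take DB $17,073. Book value $51,221.
Year 2: DB = ⌊$51,221 × 125%/5⌋ = $12,805; SL = ⌊$48,621/4⌋ = $12,155 → take DB $12,805. Book value $38,416.
Year 3: DB = ⌊$38,416 × 125%/5⌋ = $9,604; SL = ⌊$35,816/3⌋ = $11,938 → take SL $11,938. Book value $26,478.
Year 4: DB = ⌊$26,478 × 125%/5⌋ = $6,619; SL = ⌊$23,878/2⌋ = $11,939 → take SL $11,939. Book value $14,539.
Year 5 (final): $14,539 − $2,600 = $11,939. Book value $2,600.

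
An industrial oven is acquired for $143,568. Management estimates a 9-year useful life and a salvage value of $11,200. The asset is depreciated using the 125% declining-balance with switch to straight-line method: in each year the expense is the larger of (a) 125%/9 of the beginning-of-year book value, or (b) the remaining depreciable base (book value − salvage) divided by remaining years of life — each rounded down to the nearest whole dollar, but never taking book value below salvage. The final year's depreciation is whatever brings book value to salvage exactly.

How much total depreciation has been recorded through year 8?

Depreciable base = $143,568 − $11,200 = $132,368.
Year 1: DB = ⌊$143,568 × 125%/9⌋ = $19,940; SL = ⌊$132,368/9⌋ = $14,707 → take DB $19,940. Book value $123,628.
Year 2: DB = ⌊$123,628 × 125%/9⌋ = $17,170; SL = ⌊$112,428/8⌋ = $14,053 → take DB $17,170. Book value $106,458.
Year 3: DB = ⌊$106,458 × 125%/9⌋ = $14,785; SL = ⌊$95,258/7⌋ = $13,608 → take DB $14,785. Book value $91,673.
Year 4: DB = ⌊$91,673 × 125%/9⌋ = $12,732; SL = ⌊$80,473/6⌋ = $13,412 → take SL $13,412. Book value $78,261.
Year 5: DB = ⌊$78,261 × 125%/9⌋ = $10,869; SL = ⌊$67,061/5⌋ = $13,412 → take SL $13,412. Book value $64,849.
Year 6: DB = ⌊$64,849 × 125%/9⌋ = $9,006; SL = ⌊$53,649/4⌋ = $13,412 → take SL $13,412. Book value $51,437.
Year 7: DB = ⌊$51,437 × 125%/9⌋ = $7,144; SL = ⌊$40,237/3⌋ = $13,412 → take SL $13,412. Book value $38,025.
Year 8: DB = ⌊$38,025 × 125%/9⌋ = $5,281; SL = ⌊$26,825/2⌋ = $13,412 → take SL $13,412. Book value $24,613.
Accumulated through year 8 = $143,568 − $24,613 = $118,955.

$118,955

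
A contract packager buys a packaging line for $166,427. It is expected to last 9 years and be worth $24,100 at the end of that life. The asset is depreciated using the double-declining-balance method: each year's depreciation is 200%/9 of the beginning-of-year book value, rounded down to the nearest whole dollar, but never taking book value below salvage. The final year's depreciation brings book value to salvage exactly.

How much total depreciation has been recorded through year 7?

Depreciable base = $166,427 − $24,100 = $142,327.
Year 1: ⌊$166,427 × 200%/9⌋ = $36,983. Book value $129,444.
Year 2: ⌊$129,444 × 200%/9⌋ = $28,765. Book value $100,679.
Year 3: ⌊$100,679 × 200%/9⌋ = $22,373. Book value $78,306.
Year 4: ⌊$78,306 × 200%/9⌋ = $17,401. Book value $60,905.
Year 5: ⌊$60,905 × 200%/9⌋ = $13,534. Book value $47,371.
Year 6: ⌊$47,371 × 200%/9⌋ = $10,526. Book value $36,845.
Year 7: ⌊$36,845 × 200%/9⌋ = $8,187. Book value $28,658.
Accumulated through year 7 = $166,427 − $28,658 = $137,769.

$137,769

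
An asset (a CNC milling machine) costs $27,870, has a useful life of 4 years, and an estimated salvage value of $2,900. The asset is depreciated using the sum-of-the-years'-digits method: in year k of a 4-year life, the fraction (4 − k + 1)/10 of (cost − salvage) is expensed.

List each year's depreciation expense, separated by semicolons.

Depreciable base = $27,870 − $2,900 = $24,970.
Sum of the years' digits = 4+3+2+1 = 10.
Year 1: $24,970 × 4/10 = $9,988. Book value $17,882.
Year 2: $24,970 × 3/10 = $7,491. Book value $10,391.
Year 3: $24,970 × 2/10 = $4,994. Book value $5,397.
Year 4: $24,970 × 1/10 = $2,497. Book value $2,900.

$9,988; $7,491; $4,994; $2,497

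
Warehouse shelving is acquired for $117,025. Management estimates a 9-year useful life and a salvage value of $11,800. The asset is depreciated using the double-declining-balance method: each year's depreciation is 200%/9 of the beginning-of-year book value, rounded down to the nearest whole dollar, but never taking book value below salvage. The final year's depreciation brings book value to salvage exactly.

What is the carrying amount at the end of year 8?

$15,673

Depreciable base = $117,025 − $11,800 = $105,225.
Year 1: ⌊$117,025 × 200%/9⌋ = $26,005. Book value $91,020.
Year 2: ⌊$91,020 × 200%/9⌋ = $20,226. Book value $70,794.
Year 3: ⌊$70,794 × 200%/9⌋ = $15,732. Book value $55,062.
Year 4: ⌊$55,062 × 200%/9⌋ = $12,236. Book value $42,826.
Year 5: ⌊$42,826 × 200%/9⌋ = $9,516. Book value $33,310.
Year 6: ⌊$33,310 × 200%/9⌋ = $7,402. Book value $25,908.
Year 7: ⌊$25,908 × 200%/9⌋ = $5,757. Book value $20,151.
Year 8: ⌊$20,151 × 200%/9⌋ = $4,478. Book value $15,673.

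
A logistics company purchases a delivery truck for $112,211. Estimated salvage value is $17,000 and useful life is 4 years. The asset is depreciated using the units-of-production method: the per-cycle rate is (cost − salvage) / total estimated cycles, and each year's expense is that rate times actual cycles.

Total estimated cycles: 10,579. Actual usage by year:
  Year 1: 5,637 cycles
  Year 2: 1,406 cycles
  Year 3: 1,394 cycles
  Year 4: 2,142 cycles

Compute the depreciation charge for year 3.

Depreciable base = $112,211 − $17,000 = $95,211.
Rate = $95,211 / 10,579 cycles = $9 per cycle.
Year 1: 5,637 × $9 = $50,733. Book value $61,478.
Year 2: 1,406 × $9 = $12,654. Book value $48,824.
Year 3: 1,394 × $9 = $12,546. Book value $36,278.

$12,546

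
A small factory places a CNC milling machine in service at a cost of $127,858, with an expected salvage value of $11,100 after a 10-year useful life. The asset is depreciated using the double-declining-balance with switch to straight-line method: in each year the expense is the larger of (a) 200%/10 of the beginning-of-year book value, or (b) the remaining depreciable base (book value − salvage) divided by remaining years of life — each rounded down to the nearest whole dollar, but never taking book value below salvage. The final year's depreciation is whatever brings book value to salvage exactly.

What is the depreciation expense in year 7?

$6,703

Depreciable base = $127,858 − $11,100 = $116,758.
Year 1: DB = ⌊$127,858 × 200%/10⌋ = $25,571; SL = ⌊$116,758/10⌋ = $11,675 → take DB $25,571. Book value $102,287.
Year 2: DB = ⌊$102,287 × 200%/10⌋ = $20,457; SL = ⌊$91,187/9⌋ = $10,131 → take DB $20,457. Book value $81,830.
Year 3: DB = ⌊$81,830 × 200%/10⌋ = $16,366; SL = ⌊$70,730/8⌋ = $8,841 → take DB $16,366. Book value $65,464.
Year 4: DB = ⌊$65,464 × 200%/10⌋ = $13,092; SL = ⌊$54,364/7⌋ = $7,766 → take DB $13,092. Book value $52,372.
Year 5: DB = ⌊$52,372 × 200%/10⌋ = $10,474; SL = ⌊$41,272/6⌋ = $6,878 → take DB $10,474. Book value $41,898.
Year 6: DB = ⌊$41,898 × 200%/10⌋ = $8,379; SL = ⌊$30,798/5⌋ = $6,159 → take DB $8,379. Book value $33,519.
Year 7: DB = ⌊$33,519 × 200%/10⌋ = $6,703; SL = ⌊$22,419/4⌋ = $5,604 → take DB $6,703. Book value $26,816.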